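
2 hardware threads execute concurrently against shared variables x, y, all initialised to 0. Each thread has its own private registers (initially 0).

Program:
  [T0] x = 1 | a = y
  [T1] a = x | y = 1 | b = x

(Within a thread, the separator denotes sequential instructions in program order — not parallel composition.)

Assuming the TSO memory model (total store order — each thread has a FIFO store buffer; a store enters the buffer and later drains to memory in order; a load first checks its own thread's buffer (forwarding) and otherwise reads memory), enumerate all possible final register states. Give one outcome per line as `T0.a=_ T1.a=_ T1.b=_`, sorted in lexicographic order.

outcome vector order: (T0.a,T1.a,T1.b)
|TSO outcomes| = 6

T0.a=0 T1.a=0 T1.b=0
T0.a=0 T1.a=0 T1.b=1
T0.a=0 T1.a=1 T1.b=1
T0.a=1 T1.a=0 T1.b=0
T0.a=1 T1.a=0 T1.b=1
T0.a=1 T1.a=1 T1.b=1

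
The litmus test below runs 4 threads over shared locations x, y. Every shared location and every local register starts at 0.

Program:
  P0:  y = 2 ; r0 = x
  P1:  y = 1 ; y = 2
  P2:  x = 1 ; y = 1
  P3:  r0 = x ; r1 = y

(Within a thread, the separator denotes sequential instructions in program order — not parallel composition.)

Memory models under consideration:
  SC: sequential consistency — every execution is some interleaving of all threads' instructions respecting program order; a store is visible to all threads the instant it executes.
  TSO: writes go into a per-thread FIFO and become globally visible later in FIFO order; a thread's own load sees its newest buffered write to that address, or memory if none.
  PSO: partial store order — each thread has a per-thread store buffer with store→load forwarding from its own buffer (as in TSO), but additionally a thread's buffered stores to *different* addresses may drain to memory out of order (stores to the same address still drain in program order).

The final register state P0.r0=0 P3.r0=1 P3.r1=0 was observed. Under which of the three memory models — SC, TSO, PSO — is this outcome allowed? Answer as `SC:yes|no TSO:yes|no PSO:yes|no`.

outcome vector order: (P0.r0,P3.r0,P3.r1)
SC: 11 outcomes — {000 001 002 011 012 100 101 102 110 111 112}
TSO: 12 outcomes — {000 001 002 010 011 012 100 101 102 110 111 112}
PSO: 12 outcomes — {000 001 002 010 011 012 100 101 102 110 111 112}
target 010 ∈ {TSO,PSO}

SC:no TSO:yes PSO:yes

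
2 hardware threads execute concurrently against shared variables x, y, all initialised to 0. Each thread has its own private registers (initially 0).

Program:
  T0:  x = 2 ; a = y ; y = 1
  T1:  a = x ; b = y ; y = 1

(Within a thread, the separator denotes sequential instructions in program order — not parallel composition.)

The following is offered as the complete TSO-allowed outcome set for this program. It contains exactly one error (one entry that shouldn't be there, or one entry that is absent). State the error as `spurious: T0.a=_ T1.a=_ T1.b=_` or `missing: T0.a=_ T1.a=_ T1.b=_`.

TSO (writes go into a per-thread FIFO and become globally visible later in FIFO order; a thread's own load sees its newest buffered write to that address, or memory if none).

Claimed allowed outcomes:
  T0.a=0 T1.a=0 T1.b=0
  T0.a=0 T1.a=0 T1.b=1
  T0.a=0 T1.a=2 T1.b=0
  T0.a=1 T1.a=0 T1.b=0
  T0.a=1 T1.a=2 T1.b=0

outcome vector order: (T0.a,T1.a,T1.b)
under TSO → (0,0,0); (0,0,1); (0,2,0); (0,2,1); (1,0,0); (1,2,0)
TSO∖claimed = {(0,2,1)}

missing: T0.a=0 T1.a=2 T1.b=1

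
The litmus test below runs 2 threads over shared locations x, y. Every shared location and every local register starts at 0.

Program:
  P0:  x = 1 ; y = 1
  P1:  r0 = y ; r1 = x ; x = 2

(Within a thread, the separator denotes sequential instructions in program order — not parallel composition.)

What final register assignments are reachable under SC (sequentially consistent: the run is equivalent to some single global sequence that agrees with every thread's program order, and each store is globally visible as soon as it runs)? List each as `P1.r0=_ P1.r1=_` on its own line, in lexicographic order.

P1.r0=0 P1.r1=0
P1.r0=0 P1.r1=1
P1.r0=1 P1.r1=1

outcome vector order: (P1.r0,P1.r1)
|SC outcomes| = 3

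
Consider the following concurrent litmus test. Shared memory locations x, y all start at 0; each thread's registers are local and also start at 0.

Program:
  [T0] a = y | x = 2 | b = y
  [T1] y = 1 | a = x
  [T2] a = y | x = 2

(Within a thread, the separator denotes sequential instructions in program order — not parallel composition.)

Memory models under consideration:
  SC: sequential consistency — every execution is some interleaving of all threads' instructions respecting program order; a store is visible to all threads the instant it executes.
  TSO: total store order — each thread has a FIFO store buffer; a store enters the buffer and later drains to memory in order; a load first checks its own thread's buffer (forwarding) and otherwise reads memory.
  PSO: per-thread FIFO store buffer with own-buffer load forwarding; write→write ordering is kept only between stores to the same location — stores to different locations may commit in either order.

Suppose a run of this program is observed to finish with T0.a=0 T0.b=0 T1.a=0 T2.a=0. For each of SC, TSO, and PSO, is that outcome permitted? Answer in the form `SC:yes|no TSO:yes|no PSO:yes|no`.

SC:no TSO:yes PSO:yes

outcome vector order: (T0.a,T0.b,T1.a,T2.a)
SC: 10 outcomes — {0020, 0021, 0100, 0101, 0120, 0121, 1100, 1101, 1120, 1121}
TSO: 12 outcomes — {0000, 0001, 0020, 0021, 0100, 0101, 0120, 0121, 1100, 1101, 1120, 1121}
PSO: 12 outcomes — {0000, 0001, 0020, 0021, 0100, 0101, 0120, 0121, 1100, 1101, 1120, 1121}
target 0000 ∈ {TSO,PSO}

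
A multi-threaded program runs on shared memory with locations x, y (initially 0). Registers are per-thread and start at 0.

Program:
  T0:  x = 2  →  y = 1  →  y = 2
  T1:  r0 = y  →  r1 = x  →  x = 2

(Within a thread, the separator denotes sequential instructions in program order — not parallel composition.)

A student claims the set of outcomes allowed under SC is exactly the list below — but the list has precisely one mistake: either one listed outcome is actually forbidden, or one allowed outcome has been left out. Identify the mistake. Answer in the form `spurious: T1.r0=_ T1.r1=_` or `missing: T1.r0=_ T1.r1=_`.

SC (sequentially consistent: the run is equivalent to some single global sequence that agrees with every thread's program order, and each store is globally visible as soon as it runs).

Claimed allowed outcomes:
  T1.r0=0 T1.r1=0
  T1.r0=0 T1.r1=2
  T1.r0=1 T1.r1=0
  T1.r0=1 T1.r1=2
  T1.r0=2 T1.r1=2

outcome vector order: (T1.r0,T1.r1)
under SC → <0 0>, <0 2>, <1 2>, <2 2>
claimed∖SC = {<1 0>}

spurious: T1.r0=1 T1.r1=0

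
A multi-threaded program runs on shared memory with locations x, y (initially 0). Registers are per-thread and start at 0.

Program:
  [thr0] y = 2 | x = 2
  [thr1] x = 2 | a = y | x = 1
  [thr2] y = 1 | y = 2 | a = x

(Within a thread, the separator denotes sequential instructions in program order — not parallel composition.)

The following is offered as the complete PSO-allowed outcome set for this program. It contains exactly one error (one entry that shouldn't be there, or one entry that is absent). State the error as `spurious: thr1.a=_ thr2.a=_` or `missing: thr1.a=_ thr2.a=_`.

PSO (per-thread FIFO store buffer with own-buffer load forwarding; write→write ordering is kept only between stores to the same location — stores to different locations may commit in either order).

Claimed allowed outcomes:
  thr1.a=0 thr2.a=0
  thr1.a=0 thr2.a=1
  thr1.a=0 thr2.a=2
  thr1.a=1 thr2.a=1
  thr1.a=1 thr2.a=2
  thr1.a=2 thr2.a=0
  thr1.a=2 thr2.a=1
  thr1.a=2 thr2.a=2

outcome vector order: (thr1.a,thr2.a)
[PSO] allowed = {<0 0>, <0 1>, <0 2>, <1 0>, <1 1>, <1 2>, <2 0>, <2 1>, <2 2>}
PSO∖claimed = {<1 0>}

missing: thr1.a=1 thr2.a=0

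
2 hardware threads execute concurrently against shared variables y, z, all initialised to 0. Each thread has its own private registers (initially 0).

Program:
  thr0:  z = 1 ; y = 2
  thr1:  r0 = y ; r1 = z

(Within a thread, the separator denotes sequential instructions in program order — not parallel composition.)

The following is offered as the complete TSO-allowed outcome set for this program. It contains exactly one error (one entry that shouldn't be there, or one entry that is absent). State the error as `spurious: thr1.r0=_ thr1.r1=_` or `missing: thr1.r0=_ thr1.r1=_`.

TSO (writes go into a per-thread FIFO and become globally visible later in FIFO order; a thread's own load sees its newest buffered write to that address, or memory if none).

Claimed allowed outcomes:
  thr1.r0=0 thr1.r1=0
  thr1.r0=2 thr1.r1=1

outcome vector order: (thr1.r0,thr1.r1)
[TSO] allowed = {00; 01; 21}
TSO∖claimed = {01}

missing: thr1.r0=0 thr1.r1=1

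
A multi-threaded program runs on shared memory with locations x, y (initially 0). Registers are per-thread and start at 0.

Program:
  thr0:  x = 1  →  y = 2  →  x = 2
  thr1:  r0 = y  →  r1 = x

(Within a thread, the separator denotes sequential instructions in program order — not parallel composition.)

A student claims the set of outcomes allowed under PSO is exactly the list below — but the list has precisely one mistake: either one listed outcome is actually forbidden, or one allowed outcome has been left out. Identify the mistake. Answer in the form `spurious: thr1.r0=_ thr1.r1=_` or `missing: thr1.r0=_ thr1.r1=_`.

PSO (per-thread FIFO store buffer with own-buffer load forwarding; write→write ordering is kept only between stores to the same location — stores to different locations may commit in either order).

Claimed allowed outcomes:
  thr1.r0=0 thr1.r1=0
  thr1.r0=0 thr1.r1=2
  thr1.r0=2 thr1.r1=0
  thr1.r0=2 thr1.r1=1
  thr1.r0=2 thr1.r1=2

missing: thr1.r0=0 thr1.r1=1

outcome vector order: (thr1.r0,thr1.r1)
under PSO → (0,0) (0,1) (0,2) (2,0) (2,1) (2,2)
PSO∖claimed = {(0,1)}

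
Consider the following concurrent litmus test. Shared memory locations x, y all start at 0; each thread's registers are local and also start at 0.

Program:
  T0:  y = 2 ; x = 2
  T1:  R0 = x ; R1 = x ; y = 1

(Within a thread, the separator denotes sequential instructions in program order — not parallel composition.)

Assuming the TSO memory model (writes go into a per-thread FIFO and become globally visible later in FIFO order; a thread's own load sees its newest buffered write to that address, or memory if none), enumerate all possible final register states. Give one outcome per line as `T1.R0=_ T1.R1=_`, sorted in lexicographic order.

outcome vector order: (T1.R0,T1.R1)
|TSO outcomes| = 3

T1.R0=0 T1.R1=0
T1.R0=0 T1.R1=2
T1.R0=2 T1.R1=2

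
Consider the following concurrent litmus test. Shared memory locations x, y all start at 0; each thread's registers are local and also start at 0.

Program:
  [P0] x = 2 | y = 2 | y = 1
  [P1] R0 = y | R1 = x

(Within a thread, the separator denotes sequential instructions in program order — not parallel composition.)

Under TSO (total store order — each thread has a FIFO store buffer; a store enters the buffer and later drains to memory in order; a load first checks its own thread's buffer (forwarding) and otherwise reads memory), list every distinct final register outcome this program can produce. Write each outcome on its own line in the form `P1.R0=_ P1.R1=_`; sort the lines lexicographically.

P1.R0=0 P1.R1=0
P1.R0=0 P1.R1=2
P1.R0=1 P1.R1=2
P1.R0=2 P1.R1=2

outcome vector order: (P1.R0,P1.R1)
|TSO outcomes| = 4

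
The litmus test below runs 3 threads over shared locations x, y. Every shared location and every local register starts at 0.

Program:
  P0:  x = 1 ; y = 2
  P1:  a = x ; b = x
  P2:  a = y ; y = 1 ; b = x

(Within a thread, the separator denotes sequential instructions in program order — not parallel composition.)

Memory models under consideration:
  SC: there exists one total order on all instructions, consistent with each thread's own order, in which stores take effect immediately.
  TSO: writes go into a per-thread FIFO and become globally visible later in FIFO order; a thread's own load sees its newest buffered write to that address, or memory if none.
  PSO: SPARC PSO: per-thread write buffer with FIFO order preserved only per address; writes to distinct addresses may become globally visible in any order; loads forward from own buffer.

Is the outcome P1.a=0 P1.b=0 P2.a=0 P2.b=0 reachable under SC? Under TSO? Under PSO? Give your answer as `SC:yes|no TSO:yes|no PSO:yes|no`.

SC:yes TSO:yes PSO:yes

outcome vector order: (P1.a,P1.b,P2.a,P2.b)
under SC → (0,0,0,0); (0,0,0,1); (0,0,2,1); (0,1,0,0); (0,1,0,1); (0,1,2,1); (1,1,0,0); (1,1,0,1); (1,1,2,1)
under TSO → (0,0,0,0); (0,0,0,1); (0,0,2,1); (0,1,0,0); (0,1,0,1); (0,1,2,1); (1,1,0,0); (1,1,0,1); (1,1,2,1)
under PSO → (0,0,0,0); (0,0,0,1); (0,0,2,0); (0,0,2,1); (0,1,0,0); (0,1,0,1); (0,1,2,0); (0,1,2,1); (1,1,0,0); (1,1,0,1); (1,1,2,0); (1,1,2,1)
target (0,0,0,0) ∈ {SC,TSO,PSO}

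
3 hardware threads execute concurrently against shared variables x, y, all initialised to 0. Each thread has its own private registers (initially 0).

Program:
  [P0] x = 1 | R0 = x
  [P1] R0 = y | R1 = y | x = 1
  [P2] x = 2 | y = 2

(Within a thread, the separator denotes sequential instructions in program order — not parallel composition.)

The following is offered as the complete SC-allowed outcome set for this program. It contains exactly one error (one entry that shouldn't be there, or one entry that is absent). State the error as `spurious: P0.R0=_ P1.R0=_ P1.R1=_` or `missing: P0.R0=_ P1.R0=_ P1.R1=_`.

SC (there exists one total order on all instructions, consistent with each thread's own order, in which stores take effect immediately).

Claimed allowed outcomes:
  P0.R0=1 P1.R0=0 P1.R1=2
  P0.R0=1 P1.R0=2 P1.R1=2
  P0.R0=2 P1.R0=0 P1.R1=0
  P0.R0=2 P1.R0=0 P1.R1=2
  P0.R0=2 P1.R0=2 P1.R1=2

missing: P0.R0=1 P1.R0=0 P1.R1=0

outcome vector order: (P0.R0,P1.R0,P1.R1)
SC (6): 100 102 122 200 202 222
SC∖claimed = {100}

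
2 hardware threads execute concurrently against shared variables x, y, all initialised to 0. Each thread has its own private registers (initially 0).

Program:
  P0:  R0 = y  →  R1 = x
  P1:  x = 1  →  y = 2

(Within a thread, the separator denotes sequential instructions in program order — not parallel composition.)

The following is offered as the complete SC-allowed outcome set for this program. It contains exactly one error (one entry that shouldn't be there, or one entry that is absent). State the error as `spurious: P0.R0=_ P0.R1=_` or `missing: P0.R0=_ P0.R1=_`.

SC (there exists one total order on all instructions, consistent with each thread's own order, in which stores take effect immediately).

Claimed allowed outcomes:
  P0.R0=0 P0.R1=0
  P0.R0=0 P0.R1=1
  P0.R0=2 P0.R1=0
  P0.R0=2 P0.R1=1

outcome vector order: (P0.R0,P0.R1)
[SC] allowed = {00, 01, 21}
claimed∖SC = {20}

spurious: P0.R0=2 P0.R1=0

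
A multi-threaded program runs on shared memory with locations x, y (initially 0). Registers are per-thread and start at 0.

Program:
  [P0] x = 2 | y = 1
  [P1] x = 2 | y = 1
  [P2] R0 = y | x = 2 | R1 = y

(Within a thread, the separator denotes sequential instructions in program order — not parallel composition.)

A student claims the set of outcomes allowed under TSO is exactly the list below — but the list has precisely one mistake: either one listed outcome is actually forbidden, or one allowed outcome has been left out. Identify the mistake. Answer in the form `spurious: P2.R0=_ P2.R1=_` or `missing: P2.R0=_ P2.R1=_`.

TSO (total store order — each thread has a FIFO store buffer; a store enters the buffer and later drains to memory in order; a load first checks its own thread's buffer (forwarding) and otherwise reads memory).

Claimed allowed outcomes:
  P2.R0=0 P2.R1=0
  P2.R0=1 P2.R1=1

missing: P2.R0=0 P2.R1=1

outcome vector order: (P2.R0,P2.R1)
[TSO] allowed = {0/0, 0/1, 1/1}
TSO∖claimed = {0/1}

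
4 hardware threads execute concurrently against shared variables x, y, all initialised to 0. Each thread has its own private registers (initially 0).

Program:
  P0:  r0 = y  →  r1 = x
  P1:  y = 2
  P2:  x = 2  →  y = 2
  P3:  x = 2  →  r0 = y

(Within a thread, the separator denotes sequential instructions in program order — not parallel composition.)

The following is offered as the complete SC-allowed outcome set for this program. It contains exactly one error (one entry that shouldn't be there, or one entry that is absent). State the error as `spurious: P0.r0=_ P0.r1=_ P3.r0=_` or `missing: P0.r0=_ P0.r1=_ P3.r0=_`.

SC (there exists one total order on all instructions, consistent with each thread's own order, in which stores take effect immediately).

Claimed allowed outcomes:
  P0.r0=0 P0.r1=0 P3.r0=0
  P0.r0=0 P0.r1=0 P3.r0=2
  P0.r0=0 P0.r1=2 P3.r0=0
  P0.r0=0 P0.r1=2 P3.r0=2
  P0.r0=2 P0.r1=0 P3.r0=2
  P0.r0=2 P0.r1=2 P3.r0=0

outcome vector order: (P0.r0,P0.r1,P3.r0)
[SC] allowed = {000; 002; 020; 022; 202; 220; 222}
SC∖claimed = {222}

missing: P0.r0=2 P0.r1=2 P3.r0=2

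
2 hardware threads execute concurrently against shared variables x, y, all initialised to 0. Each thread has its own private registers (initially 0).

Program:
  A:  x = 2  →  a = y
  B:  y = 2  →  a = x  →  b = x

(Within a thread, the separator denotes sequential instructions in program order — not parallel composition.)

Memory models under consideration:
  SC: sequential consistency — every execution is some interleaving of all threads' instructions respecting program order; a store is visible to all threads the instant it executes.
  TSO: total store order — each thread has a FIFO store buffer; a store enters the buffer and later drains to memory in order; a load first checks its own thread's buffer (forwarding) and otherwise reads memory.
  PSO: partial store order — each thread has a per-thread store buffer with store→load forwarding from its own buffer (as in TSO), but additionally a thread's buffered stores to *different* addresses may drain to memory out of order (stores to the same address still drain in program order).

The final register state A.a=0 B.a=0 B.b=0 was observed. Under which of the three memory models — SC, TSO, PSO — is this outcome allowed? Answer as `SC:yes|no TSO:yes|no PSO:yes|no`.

SC:no TSO:yes PSO:yes

outcome vector order: (A.a,B.a,B.b)
SC (4): 0/2/2, 2/0/0, 2/0/2, 2/2/2
TSO (6): 0/0/0, 0/0/2, 0/2/2, 2/0/0, 2/0/2, 2/2/2
PSO (6): 0/0/0, 0/0/2, 0/2/2, 2/0/0, 2/0/2, 2/2/2
target 0/0/0 ∈ {TSO,PSO}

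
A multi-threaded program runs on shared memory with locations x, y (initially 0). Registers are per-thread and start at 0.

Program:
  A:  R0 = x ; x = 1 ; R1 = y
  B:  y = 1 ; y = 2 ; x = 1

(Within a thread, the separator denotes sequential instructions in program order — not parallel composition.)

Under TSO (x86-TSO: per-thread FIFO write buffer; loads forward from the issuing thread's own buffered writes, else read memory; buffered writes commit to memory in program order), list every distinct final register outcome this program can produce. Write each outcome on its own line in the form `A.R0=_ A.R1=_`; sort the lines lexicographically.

outcome vector order: (A.R0,A.R1)
|TSO outcomes| = 4

A.R0=0 A.R1=0
A.R0=0 A.R1=1
A.R0=0 A.R1=2
A.R0=1 A.R1=2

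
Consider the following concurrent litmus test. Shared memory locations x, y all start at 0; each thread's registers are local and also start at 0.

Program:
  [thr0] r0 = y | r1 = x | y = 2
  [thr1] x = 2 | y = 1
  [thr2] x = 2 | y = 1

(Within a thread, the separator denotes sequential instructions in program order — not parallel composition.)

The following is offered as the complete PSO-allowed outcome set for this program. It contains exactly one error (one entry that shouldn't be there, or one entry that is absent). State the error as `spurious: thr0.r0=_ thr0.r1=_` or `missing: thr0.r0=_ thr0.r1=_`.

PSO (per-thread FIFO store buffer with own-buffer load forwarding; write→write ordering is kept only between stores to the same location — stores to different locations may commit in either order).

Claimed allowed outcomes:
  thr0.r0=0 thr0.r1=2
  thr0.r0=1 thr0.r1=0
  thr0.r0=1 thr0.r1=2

missing: thr0.r0=0 thr0.r1=0

outcome vector order: (thr0.r0,thr0.r1)
[PSO] allowed = {0/0 0/2 1/0 1/2}
PSO∖claimed = {0/0}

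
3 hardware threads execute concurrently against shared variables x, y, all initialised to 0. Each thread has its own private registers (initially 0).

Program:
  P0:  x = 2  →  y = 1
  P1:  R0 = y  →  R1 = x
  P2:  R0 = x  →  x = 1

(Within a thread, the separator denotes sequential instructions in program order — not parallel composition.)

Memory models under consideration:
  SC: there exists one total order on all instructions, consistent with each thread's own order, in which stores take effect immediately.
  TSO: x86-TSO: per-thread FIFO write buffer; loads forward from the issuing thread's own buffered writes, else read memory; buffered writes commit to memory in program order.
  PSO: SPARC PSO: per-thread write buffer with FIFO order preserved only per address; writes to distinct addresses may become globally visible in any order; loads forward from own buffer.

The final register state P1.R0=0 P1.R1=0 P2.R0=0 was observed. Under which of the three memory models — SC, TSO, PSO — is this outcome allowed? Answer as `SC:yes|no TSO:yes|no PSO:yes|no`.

SC:yes TSO:yes PSO:yes

outcome vector order: (P1.R0,P1.R1,P2.R0)
[SC] allowed = {(0,0,0) (0,0,2) (0,1,0) (0,1,2) (0,2,0) (0,2,2) (1,1,0) (1,1,2) (1,2,0) (1,2,2)}
[TSO] allowed = {(0,0,0) (0,0,2) (0,1,0) (0,1,2) (0,2,0) (0,2,2) (1,1,0) (1,1,2) (1,2,0) (1,2,2)}
[PSO] allowed = {(0,0,0) (0,0,2) (0,1,0) (0,1,2) (0,2,0) (0,2,2) (1,0,0) (1,0,2) (1,1,0) (1,1,2) (1,2,0) (1,2,2)}
target (0,0,0) ∈ {SC,TSO,PSO}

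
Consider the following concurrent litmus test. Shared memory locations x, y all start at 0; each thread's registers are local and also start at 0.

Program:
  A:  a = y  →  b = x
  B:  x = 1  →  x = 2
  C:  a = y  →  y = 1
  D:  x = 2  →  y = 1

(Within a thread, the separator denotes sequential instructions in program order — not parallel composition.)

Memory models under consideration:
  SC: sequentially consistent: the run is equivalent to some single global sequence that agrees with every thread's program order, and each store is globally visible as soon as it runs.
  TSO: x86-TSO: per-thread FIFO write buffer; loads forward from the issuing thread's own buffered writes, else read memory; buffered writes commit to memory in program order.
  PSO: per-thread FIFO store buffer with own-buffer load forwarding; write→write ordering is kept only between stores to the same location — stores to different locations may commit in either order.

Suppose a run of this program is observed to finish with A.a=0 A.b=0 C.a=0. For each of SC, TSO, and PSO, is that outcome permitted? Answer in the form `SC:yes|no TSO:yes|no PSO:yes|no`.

outcome vector order: (A.a,A.b,C.a)
[SC] allowed = {<0 0 0> <0 0 1> <0 1 0> <0 1 1> <0 2 0> <0 2 1> <1 0 0> <1 1 0> <1 1 1> <1 2 0> <1 2 1>}
[TSO] allowed = {<0 0 0> <0 0 1> <0 1 0> <0 1 1> <0 2 0> <0 2 1> <1 0 0> <1 1 0> <1 1 1> <1 2 0> <1 2 1>}
[PSO] allowed = {<0 0 0> <0 0 1> <0 1 0> <0 1 1> <0 2 0> <0 2 1> <1 0 0> <1 0 1> <1 1 0> <1 1 1> <1 2 0> <1 2 1>}
target <0 0 0> ∈ {SC,TSO,PSO}

SC:yes TSO:yes PSO:yes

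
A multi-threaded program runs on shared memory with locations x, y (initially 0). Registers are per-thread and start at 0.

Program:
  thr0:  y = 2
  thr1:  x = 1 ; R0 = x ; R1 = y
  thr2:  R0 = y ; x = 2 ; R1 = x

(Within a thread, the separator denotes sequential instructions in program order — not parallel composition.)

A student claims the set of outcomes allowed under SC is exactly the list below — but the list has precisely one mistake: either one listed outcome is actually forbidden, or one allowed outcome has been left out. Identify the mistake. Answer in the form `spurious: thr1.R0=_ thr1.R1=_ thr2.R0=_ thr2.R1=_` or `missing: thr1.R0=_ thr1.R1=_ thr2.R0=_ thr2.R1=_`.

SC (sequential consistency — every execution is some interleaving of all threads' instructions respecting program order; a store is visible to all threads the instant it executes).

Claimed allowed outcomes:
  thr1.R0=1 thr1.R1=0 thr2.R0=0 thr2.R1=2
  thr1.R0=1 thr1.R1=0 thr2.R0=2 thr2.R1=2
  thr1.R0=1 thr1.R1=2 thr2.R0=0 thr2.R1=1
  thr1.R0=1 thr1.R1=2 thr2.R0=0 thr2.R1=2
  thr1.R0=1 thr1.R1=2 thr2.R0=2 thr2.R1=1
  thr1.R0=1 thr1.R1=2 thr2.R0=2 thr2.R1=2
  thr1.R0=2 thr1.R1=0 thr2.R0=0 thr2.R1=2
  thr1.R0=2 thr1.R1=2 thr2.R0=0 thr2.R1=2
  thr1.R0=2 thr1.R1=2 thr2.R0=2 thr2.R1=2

outcome vector order: (thr1.R0,thr1.R1,thr2.R0,thr2.R1)
under SC → <1 0 0 1>; <1 0 0 2>; <1 0 2 2>; <1 2 0 1>; <1 2 0 2>; <1 2 2 1>; <1 2 2 2>; <2 0 0 2>; <2 2 0 2>; <2 2 2 2>
SC∖claimed = {<1 0 0 1>}

missing: thr1.R0=1 thr1.R1=0 thr2.R0=0 thr2.R1=1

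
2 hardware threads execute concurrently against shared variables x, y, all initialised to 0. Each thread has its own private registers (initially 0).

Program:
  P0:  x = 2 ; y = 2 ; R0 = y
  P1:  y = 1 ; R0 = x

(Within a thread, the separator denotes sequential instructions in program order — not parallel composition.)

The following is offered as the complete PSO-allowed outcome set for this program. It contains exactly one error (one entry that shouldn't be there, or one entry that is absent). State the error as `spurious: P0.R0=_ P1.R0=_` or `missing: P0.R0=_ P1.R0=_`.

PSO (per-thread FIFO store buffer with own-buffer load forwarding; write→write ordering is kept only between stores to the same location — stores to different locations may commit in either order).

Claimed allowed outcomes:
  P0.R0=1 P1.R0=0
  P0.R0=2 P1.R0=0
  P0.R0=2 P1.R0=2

outcome vector order: (P0.R0,P1.R0)
[PSO] allowed = {(1,0); (1,2); (2,0); (2,2)}
PSO∖claimed = {(1,2)}

missing: P0.R0=1 P1.R0=2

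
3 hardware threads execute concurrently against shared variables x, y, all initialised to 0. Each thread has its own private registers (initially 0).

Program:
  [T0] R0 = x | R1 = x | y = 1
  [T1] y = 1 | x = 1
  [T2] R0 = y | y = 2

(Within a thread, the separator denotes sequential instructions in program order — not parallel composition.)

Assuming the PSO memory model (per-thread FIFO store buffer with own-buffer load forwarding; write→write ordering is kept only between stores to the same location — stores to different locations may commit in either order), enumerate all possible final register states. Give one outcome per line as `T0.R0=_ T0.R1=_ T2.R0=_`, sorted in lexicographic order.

T0.R0=0 T0.R1=0 T2.R0=0
T0.R0=0 T0.R1=0 T2.R0=1
T0.R0=0 T0.R1=1 T2.R0=0
T0.R0=0 T0.R1=1 T2.R0=1
T0.R0=1 T0.R1=1 T2.R0=0
T0.R0=1 T0.R1=1 T2.R0=1

outcome vector order: (T0.R0,T0.R1,T2.R0)
|PSO outcomes| = 6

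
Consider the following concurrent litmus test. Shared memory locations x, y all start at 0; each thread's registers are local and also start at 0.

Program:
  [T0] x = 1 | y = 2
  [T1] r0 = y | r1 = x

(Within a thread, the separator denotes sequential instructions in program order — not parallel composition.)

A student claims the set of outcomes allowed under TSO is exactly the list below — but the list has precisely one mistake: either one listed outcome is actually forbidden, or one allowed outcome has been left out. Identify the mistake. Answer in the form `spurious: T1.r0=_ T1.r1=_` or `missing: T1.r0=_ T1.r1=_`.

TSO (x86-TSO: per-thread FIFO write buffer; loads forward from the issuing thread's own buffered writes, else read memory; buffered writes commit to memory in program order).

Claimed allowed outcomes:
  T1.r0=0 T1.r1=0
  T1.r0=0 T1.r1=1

missing: T1.r0=2 T1.r1=1

outcome vector order: (T1.r0,T1.r1)
TSO (3): 0/0 0/1 2/1
TSO∖claimed = {2/1}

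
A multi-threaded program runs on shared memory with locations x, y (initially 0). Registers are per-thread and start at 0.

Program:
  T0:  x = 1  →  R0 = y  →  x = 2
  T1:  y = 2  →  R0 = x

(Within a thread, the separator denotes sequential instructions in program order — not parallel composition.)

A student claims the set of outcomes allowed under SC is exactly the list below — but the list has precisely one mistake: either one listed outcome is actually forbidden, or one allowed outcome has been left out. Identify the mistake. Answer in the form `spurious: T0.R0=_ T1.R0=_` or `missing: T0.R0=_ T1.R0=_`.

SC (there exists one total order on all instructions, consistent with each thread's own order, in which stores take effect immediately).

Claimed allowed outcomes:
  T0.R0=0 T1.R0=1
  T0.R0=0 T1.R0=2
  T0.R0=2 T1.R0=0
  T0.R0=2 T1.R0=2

missing: T0.R0=2 T1.R0=1

outcome vector order: (T0.R0,T1.R0)
SC (5): 0/1, 0/2, 2/0, 2/1, 2/2
SC∖claimed = {2/1}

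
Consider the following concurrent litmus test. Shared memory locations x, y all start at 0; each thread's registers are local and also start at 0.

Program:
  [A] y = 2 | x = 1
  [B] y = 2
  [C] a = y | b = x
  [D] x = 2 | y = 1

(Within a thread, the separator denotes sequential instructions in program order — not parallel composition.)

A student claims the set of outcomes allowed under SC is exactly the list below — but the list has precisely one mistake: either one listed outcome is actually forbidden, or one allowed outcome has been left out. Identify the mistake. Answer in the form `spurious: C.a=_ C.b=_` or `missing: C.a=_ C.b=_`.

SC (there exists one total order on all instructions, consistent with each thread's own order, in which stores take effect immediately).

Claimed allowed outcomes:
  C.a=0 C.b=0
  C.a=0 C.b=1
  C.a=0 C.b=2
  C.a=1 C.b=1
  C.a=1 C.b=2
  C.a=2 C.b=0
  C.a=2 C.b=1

outcome vector order: (C.a,C.b)
[SC] allowed = {<0 0>; <0 1>; <0 2>; <1 1>; <1 2>; <2 0>; <2 1>; <2 2>}
SC∖claimed = {<2 2>}

missing: C.a=2 C.b=2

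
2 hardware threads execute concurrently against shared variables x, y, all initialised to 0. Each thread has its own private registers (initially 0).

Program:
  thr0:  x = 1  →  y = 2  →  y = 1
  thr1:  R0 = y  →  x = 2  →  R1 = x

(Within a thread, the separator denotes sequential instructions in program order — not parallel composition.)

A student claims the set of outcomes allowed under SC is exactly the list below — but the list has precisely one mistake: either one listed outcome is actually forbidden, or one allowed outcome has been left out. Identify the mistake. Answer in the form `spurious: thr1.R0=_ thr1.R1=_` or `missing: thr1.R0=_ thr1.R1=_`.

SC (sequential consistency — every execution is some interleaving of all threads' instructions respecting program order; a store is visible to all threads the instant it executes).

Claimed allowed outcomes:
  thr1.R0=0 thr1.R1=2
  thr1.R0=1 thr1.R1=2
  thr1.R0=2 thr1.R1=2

missing: thr1.R0=0 thr1.R1=1

outcome vector order: (thr1.R0,thr1.R1)
SC: 4 outcomes — {01; 02; 12; 22}
SC∖claimed = {01}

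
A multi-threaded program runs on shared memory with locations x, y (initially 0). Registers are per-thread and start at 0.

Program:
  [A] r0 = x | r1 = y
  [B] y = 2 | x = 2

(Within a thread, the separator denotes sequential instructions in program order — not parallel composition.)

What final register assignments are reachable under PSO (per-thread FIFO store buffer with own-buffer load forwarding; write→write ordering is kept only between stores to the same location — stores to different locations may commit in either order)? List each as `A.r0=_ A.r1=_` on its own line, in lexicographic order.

A.r0=0 A.r1=0
A.r0=0 A.r1=2
A.r0=2 A.r1=0
A.r0=2 A.r1=2

outcome vector order: (A.r0,A.r1)
|PSO outcomes| = 4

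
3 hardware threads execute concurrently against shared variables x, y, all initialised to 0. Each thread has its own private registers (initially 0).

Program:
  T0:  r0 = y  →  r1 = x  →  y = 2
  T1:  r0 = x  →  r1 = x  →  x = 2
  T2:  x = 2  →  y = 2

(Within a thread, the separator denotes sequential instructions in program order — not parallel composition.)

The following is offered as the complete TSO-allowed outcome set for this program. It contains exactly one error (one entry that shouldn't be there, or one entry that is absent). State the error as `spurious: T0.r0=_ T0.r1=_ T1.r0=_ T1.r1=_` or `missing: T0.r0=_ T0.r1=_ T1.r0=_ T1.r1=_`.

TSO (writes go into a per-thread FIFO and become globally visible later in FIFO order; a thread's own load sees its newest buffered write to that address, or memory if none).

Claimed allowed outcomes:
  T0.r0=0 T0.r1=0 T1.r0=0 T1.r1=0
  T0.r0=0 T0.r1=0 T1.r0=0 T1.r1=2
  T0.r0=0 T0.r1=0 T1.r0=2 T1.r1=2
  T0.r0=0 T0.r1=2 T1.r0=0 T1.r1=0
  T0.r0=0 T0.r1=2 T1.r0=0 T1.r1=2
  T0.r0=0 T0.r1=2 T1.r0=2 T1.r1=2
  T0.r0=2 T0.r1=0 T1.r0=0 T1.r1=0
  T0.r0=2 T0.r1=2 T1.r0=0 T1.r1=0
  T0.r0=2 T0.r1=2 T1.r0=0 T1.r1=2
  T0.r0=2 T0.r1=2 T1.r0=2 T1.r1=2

outcome vector order: (T0.r0,T0.r1,T1.r0,T1.r1)
TSO (9): <0 0 0 0>, <0 0 0 2>, <0 0 2 2>, <0 2 0 0>, <0 2 0 2>, <0 2 2 2>, <2 2 0 0>, <2 2 0 2>, <2 2 2 2>
claimed∖TSO = {<2 0 0 0>}

spurious: T0.r0=2 T0.r1=0 T1.r0=0 T1.r1=0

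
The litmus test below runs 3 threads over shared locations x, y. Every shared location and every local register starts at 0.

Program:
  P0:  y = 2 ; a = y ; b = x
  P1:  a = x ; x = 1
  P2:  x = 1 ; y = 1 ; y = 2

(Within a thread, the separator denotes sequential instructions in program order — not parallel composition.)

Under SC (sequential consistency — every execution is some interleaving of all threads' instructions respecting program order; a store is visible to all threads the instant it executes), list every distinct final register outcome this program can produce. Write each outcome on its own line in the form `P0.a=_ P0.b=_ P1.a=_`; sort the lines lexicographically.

outcome vector order: (P0.a,P0.b,P1.a)
|SC outcomes| = 6

P0.a=1 P0.b=1 P1.a=0
P0.a=1 P0.b=1 P1.a=1
P0.a=2 P0.b=0 P1.a=0
P0.a=2 P0.b=0 P1.a=1
P0.a=2 P0.b=1 P1.a=0
P0.a=2 P0.b=1 P1.a=1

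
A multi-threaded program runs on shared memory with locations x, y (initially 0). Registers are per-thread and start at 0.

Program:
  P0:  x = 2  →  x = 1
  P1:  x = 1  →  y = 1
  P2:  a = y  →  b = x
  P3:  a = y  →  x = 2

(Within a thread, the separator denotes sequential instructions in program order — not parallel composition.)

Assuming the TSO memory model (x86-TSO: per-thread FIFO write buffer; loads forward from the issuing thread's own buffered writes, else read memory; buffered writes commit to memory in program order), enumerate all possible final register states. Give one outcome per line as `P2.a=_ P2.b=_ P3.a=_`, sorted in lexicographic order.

P2.a=0 P2.b=0 P3.a=0
P2.a=0 P2.b=0 P3.a=1
P2.a=0 P2.b=1 P3.a=0
P2.a=0 P2.b=1 P3.a=1
P2.a=0 P2.b=2 P3.a=0
P2.a=0 P2.b=2 P3.a=1
P2.a=1 P2.b=1 P3.a=0
P2.a=1 P2.b=1 P3.a=1
P2.a=1 P2.b=2 P3.a=0
P2.a=1 P2.b=2 P3.a=1

outcome vector order: (P2.a,P2.b,P3.a)
|TSO outcomes| = 10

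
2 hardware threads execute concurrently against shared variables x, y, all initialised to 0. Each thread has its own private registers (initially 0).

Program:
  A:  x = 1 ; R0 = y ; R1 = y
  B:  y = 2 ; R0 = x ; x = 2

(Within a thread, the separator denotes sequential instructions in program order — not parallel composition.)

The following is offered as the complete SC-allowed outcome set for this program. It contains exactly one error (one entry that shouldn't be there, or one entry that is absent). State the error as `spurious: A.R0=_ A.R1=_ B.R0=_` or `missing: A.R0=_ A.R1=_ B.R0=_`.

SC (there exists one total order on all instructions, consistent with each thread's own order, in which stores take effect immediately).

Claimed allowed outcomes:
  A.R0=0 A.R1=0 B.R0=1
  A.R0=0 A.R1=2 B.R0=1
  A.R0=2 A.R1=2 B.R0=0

missing: A.R0=2 A.R1=2 B.R0=1

outcome vector order: (A.R0,A.R1,B.R0)
[SC] allowed = {001; 021; 220; 221}
SC∖claimed = {221}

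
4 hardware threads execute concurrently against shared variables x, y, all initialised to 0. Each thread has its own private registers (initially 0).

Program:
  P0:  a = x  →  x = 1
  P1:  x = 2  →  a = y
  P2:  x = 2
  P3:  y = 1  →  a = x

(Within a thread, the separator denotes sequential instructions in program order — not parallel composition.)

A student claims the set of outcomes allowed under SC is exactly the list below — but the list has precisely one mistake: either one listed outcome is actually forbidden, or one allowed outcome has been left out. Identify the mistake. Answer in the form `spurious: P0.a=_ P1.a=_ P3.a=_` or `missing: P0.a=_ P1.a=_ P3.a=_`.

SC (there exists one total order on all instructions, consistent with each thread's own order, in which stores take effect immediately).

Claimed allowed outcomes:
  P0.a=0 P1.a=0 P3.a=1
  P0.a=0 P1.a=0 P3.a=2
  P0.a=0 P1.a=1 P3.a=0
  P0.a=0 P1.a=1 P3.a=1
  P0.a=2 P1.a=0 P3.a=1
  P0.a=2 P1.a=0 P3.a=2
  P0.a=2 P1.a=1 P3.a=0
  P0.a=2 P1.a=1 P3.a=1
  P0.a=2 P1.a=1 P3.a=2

missing: P0.a=0 P1.a=1 P3.a=2

outcome vector order: (P0.a,P1.a,P3.a)
SC (10): 001, 002, 010, 011, 012, 201, 202, 210, 211, 212
SC∖claimed = {012}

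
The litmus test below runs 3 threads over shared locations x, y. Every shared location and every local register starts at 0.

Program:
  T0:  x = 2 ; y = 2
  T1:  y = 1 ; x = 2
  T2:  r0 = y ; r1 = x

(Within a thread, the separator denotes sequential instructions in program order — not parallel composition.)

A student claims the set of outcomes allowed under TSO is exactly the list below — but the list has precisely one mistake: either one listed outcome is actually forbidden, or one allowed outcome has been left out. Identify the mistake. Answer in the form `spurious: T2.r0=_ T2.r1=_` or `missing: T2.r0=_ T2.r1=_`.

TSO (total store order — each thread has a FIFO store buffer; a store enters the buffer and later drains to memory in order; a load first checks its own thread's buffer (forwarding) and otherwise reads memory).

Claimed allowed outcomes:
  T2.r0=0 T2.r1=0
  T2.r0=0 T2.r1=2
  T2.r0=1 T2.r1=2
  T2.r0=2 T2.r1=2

missing: T2.r0=1 T2.r1=0

outcome vector order: (T2.r0,T2.r1)
under TSO → 0/0, 0/2, 1/0, 1/2, 2/2
TSO∖claimed = {1/0}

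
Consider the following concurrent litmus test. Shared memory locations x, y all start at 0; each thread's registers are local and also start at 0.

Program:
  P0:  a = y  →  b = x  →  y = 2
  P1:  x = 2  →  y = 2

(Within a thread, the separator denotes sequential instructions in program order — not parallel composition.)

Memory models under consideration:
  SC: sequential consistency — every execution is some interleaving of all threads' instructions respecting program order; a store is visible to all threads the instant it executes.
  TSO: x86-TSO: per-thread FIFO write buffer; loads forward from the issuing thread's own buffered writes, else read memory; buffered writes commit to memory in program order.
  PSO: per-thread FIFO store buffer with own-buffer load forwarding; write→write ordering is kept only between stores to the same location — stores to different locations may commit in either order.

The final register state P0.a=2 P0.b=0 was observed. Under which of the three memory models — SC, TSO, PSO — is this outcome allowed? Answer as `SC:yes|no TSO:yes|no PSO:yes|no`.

SC:no TSO:no PSO:yes

outcome vector order: (P0.a,P0.b)
SC (3): 0/0 0/2 2/2
TSO (3): 0/0 0/2 2/2
PSO (4): 0/0 0/2 2/0 2/2
target 2/0 ∈ {PSO}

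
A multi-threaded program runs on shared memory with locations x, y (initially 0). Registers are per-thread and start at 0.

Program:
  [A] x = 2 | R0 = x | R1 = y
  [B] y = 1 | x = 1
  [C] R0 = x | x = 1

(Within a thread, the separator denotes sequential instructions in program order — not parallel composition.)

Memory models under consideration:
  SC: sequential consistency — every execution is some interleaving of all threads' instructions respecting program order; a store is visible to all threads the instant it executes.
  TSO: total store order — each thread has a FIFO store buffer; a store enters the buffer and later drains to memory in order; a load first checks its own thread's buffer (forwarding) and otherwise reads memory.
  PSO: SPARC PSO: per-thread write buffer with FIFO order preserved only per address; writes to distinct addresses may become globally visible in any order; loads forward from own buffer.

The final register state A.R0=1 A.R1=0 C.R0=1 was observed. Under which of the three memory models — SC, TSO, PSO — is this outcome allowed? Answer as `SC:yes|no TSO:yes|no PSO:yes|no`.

SC:no TSO:no PSO:yes

outcome vector order: (A.R0,A.R1,C.R0)
SC: 11 outcomes — {100; 102; 110; 111; 112; 200; 201; 202; 210; 211; 212}
TSO: 11 outcomes — {100; 102; 110; 111; 112; 200; 201; 202; 210; 211; 212}
PSO: 12 outcomes — {100; 101; 102; 110; 111; 112; 200; 201; 202; 210; 211; 212}
target 101 ∈ {PSO}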